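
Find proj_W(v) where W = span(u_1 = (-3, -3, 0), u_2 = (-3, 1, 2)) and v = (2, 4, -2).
proj_W(v) = (3, 3, 0)

Set up U = [u_1 | ... | u_2] ∈ R^(3×2). The projector onto W = col(U) is P = U (U^T U)^(-1) U^T.
Compute U^T U =
  [18, 6]
  [6, 14],
and U^T v = (-18, -6).
Solve U^T U · c = U^T v for the coefficients: c = (-1, 0). The projection is proj_W(v) = U c.
Check: (v - proj_W(v)) · u_1 = 0  (should be 0).
Check: (v - proj_W(v)) · u_2 = 0  (should be 0).
Result: proj_W(v) = (3, 3, 0).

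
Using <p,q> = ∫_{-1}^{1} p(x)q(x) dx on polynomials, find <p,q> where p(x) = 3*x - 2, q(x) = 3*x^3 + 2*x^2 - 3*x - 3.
<p,q> = 104/15

Expand the product: p(x)·q(x) = 9*x^4 - 13*x^2 - 3*x + 6.
∫_{-1}^{1} of each monomial x^k gives [2/(k+1) if k even, 0 if k odd]. Integrating term-by-term (or equivalently evaluating the antiderivative F(x) = 9*x^5/5 - 13*x^3/3 - 3*x^2/2 + 6*x at the endpoints):
  F(1) − F(−1) = 59/30 − (-149/30) = 104/15.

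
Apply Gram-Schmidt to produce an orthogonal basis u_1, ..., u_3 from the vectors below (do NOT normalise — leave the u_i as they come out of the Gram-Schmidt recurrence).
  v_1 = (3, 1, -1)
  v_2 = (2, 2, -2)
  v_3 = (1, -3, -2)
Orthogonal basis:
  u_1 = (3, 1, -1)
  u_2 = (-8/11, 12/11, -12/11)
  u_3 = (0, -5/2, -5/2)

Apply the Gram-Schmidt recurrence
  u_1 = v_1
  u_i = v_i − Σ_{j<i} ((v_i · u_j) / (u_j · u_j)) · u_j.

Step by step this gives:
  u_1 = (3, 1, -1)
  u_2 = (-8/11, 12/11, -12/11)
  u_3 = (0, -5/2, -5/2)

Orthogonality check:
  u_2 · u_1 = 0 (should be 0)
  u_3 · u_1 = 0 (should be 0)
  u_3 · u_2 = 0 (should be 0)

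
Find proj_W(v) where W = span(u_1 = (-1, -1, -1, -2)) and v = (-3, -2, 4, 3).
proj_W(v) = (5/7, 5/7, 5/7, 10/7)

Set up U = [u_1 | ... | u_1] ∈ R^(4×1). The projector onto W = col(U) is P = U (U^T U)^(-1) U^T.
Compute U^T U =
  [7],
and U^T v = (-5).
Solve U^T U · c = U^T v for the coefficients: c = (-5/7). The projection is proj_W(v) = U c.
Check: (v - proj_W(v)) · u_1 = 0  (should be 0).
Result: proj_W(v) = (5/7, 5/7, 5/7, 10/7).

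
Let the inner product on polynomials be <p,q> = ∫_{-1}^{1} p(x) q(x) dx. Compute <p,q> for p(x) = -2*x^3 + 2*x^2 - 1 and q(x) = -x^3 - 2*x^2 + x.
<p,q> = -52/105

Expand the product: p(x)·q(x) = 2*x^6 + 2*x^5 - 6*x^4 + 3*x^3 + 2*x^2 - x.
∫_{-1}^{1} of each monomial x^k gives [2/(k+1) if k even, 0 if k odd]. Integrating term-by-term (or equivalently evaluating the antiderivative F(x) = 2*x^7/7 + x^6/3 - 6*x^5/5 + 3*x^4/4 + 2*x^3/3 - x^2/2 at the endpoints):
  F(1) − F(−1) = 47/140 − (349/420) = -52/105.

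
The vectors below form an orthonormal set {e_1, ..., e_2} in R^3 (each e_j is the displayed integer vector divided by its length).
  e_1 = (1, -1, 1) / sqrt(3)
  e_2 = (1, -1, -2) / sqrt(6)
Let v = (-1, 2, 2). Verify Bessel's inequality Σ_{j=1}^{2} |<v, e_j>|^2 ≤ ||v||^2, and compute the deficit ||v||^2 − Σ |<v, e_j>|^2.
Σ |<v, e_j>|^2 = 17/2; ||v||^2 = 9; deficit = 1/2

Write each e_j = u_j / sqrt(<u_j, u_j>) where u_j is the displayed integer vector. Then <v, e_j> = <v, u_j> / sqrt(<u_j, u_j>), so |<v, e_j>|^2 = <v, u_j>^2 / <u_j, u_j>.
Coefficients: <v, e_1> = -1/sqrt(3), <v, e_2> = -7/sqrt(6).
Square and sum: Σ |<v, e_j>|^2 = 17/2.
Compute ||v||^2 = v·v = 9.
Deficit = 9 − 17/2 = 1/2 ≥ 0, confirming Bessel's inequality. (The deficit equals ||v − Σ <v,e_j> e_j||^2, the squared distance from v to span{e_j}.)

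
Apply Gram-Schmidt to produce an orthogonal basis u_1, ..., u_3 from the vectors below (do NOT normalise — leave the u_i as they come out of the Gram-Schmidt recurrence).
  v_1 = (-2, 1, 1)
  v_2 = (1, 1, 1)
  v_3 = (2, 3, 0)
Orthogonal basis:
  u_1 = (-2, 1, 1)
  u_2 = (1, 1, 1)
  u_3 = (0, 3/2, -3/2)

Apply the Gram-Schmidt recurrence
  u_1 = v_1
  u_i = v_i − Σ_{j<i} ((v_i · u_j) / (u_j · u_j)) · u_j.

Step by step this gives:
  u_1 = (-2, 1, 1)
  u_2 = (1, 1, 1)
  u_3 = (0, 3/2, -3/2)

Orthogonality check:
  u_2 · u_1 = 0 (should be 0)
  u_3 · u_1 = 0 (should be 0)
  u_3 · u_2 = 0 (should be 0)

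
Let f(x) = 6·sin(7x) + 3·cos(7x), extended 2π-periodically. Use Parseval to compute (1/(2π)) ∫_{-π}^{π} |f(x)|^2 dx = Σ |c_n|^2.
Σ |c_n|^2 = 45/2

Expand |f|^2 and use orthogonality of {sin(nx), cos(mx)} on [-π, π]:
  ∫_{-π}^{π} sin(nx)^2 dx = π, ∫ cos(mx)^2 dx = π, and cross terms integrate to 0.
So ∫_{-π}^{π} f(x)^2 dx = 6^2 · π + 3^2 · π = (36 + 9)π.
Divide by 2π: (36 + 9)/2 = 45/2.
By Parseval, this equals Σ |c_n|^2.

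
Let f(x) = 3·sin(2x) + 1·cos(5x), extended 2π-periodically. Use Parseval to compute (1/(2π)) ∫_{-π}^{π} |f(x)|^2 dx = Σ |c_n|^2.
Σ |c_n|^2 = 5

Expand |f|^2 and use orthogonality of {sin(nx), cos(mx)} on [-π, π]:
  ∫_{-π}^{π} sin(nx)^2 dx = π, ∫ cos(mx)^2 dx = π, and cross terms integrate to 0.
So ∫_{-π}^{π} f(x)^2 dx = 3^2 · π + 1^2 · π = (9 + 1)π.
Divide by 2π: (9 + 1)/2 = 5.
By Parseval, this equals Σ |c_n|^2.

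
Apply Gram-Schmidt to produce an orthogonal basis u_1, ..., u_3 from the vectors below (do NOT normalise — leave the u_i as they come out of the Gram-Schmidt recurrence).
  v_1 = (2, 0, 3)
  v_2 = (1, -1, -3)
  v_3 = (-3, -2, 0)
Orthogonal basis:
  u_1 = (2, 0, 3)
  u_2 = (27/13, -1, -18/13)
  u_3 = (-81/94, -243/94, 27/47)

Apply the Gram-Schmidt recurrence
  u_1 = v_1
  u_i = v_i − Σ_{j<i} ((v_i · u_j) / (u_j · u_j)) · u_j.

Step by step this gives:
  u_1 = (2, 0, 3)
  u_2 = (27/13, -1, -18/13)
  u_3 = (-81/94, -243/94, 27/47)

Orthogonality check:
  u_2 · u_1 = 0 (should be 0)
  u_3 · u_1 = 0 (should be 0)
  u_3 · u_2 = 0 (should be 0)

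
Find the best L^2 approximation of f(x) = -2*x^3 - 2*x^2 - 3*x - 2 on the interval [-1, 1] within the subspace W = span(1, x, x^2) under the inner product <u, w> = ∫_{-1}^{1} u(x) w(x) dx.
g(x) = -2*x^2 - 21*x/5 - 2

The best approximation g ∈ W is the orthogonal projection of f onto W. Writing g = a_0 + a_1 x + a_2 x^2, the coefficients solve the normal equations G · a = b where
  G_{ij} = <φ_i, φ_j> and b_i = <f, φ_i>, with φ_0 = 1, φ_1 = x, φ_2 = x^2.
G =
  [2, 0, 2/3]
  [0, 2/3, 0]
  [2/3, 0, 2/5],
b = (-16/3, -14/5, -32/15).
Solving gives a_0 = -2, a_1 = -21/5, a_2 = -2, so
  g(x) = -2*x^2 - 21*x/5 - 2.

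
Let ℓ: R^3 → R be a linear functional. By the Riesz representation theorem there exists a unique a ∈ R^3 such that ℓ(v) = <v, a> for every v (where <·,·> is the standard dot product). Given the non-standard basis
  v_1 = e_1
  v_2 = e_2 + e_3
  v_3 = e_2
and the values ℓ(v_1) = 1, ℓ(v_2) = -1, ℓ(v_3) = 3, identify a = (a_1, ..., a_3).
a = (1, 3, -4)

Write a = (a_1, ..., a_3) in the standard basis. For each basis vector v_i, ℓ(v_i) = <v_i, a> is a linear equation in the a_j's. Collect the n equations into a matrix system V a = ℓ, where row i of V is v_i (expressed in the standard basis). Since V is invertible (lower-triangular with 1s on the diagonal, up to permutation), solve by back-substitution:
  V =
[[1, 0, 0],
 [0, 1, 1],
 [0, 1, 0]]
  V a = (1, -1, 3)
Solving gives a = (1, 3, -4).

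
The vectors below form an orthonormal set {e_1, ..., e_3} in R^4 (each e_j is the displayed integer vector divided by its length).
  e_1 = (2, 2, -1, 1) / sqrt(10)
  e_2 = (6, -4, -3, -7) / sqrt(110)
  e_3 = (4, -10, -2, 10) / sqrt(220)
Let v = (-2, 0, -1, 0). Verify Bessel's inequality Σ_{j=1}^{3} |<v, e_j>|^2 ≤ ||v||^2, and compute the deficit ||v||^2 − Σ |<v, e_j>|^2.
Σ |<v, e_j>|^2 = 9/5; ||v||^2 = 5; deficit = 16/5

Write each e_j = u_j / sqrt(<u_j, u_j>) where u_j is the displayed integer vector. Then <v, e_j> = <v, u_j> / sqrt(<u_j, u_j>), so |<v, e_j>|^2 = <v, u_j>^2 / <u_j, u_j>.
Coefficients: <v, e_1> = -3/sqrt(10), <v, e_2> = -9/sqrt(110), <v, e_3> = -6/sqrt(220).
Square and sum: Σ |<v, e_j>|^2 = 9/5.
Compute ||v||^2 = v·v = 5.
Deficit = 5 − 9/5 = 16/5 ≥ 0, confirming Bessel's inequality. (The deficit equals ||v − Σ <v,e_j> e_j||^2, the squared distance from v to span{e_j}.)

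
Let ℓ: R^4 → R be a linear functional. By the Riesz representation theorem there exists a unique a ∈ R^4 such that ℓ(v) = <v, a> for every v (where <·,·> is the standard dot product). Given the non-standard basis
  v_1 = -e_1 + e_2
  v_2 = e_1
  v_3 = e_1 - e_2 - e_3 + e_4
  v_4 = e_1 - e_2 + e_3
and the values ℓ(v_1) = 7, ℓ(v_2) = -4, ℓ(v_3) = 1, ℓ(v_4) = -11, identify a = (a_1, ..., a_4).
a = (-4, 3, -4, 4)

Write a = (a_1, ..., a_4) in the standard basis. For each basis vector v_i, ℓ(v_i) = <v_i, a> is a linear equation in the a_j's. Collect the n equations into a matrix system V a = ℓ, where row i of V is v_i (expressed in the standard basis). Since V is invertible (lower-triangular with 1s on the diagonal, up to permutation), solve by back-substitution:
  V =
[[-1, 1, 0, 0],
 [1, 0, 0, 0],
 [1, -1, -1, 1],
 [1, -1, 1, 0]]
  V a = (7, -4, 1, -11)
Solving gives a = (-4, 3, -4, 4).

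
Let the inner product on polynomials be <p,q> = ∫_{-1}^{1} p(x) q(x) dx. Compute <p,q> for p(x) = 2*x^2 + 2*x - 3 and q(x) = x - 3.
<p,q> = 46/3

Expand the product: p(x)·q(x) = 2*x^3 - 4*x^2 - 9*x + 9.
∫_{-1}^{1} of each monomial x^k gives [2/(k+1) if k even, 0 if k odd]. Integrating term-by-term (or equivalently evaluating the antiderivative F(x) = x^4/2 - 4*x^3/3 - 9*x^2/2 + 9*x at the endpoints):
  F(1) − F(−1) = 11/3 − (-35/3) = 46/3.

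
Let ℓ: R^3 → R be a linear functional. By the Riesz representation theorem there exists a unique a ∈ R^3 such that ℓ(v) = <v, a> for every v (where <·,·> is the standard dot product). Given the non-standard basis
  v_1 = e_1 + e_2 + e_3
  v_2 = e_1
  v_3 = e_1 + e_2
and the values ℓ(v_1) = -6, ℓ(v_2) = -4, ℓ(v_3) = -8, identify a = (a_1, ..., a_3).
a = (-4, -4, 2)

Write a = (a_1, ..., a_3) in the standard basis. For each basis vector v_i, ℓ(v_i) = <v_i, a> is a linear equation in the a_j's. Collect the n equations into a matrix system V a = ℓ, where row i of V is v_i (expressed in the standard basis). Since V is invertible (lower-triangular with 1s on the diagonal, up to permutation), solve by back-substitution:
  V =
[[1, 1, 1],
 [1, 0, 0],
 [1, 1, 0]]
  V a = (-6, -4, -8)
Solving gives a = (-4, -4, 2).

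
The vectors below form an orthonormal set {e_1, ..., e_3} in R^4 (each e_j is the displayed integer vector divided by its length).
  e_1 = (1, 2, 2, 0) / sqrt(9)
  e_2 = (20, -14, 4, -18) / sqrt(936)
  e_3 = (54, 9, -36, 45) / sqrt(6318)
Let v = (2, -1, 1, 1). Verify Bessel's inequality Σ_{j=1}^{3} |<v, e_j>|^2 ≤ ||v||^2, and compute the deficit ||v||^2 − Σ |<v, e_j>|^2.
Σ |<v, e_j>|^2 = 4; ||v||^2 = 7; deficit = 3

Write each e_j = u_j / sqrt(<u_j, u_j>) where u_j is the displayed integer vector. Then <v, e_j> = <v, u_j> / sqrt(<u_j, u_j>), so |<v, e_j>|^2 = <v, u_j>^2 / <u_j, u_j>.
Coefficients: <v, e_1> = 2/sqrt(9), <v, e_2> = 40/sqrt(936), <v, e_3> = 108/sqrt(6318).
Square and sum: Σ |<v, e_j>|^2 = 4.
Compute ||v||^2 = v·v = 7.
Deficit = 7 − 4 = 3 ≥ 0, confirming Bessel's inequality. (The deficit equals ||v − Σ <v,e_j> e_j||^2, the squared distance from v to span{e_j}.)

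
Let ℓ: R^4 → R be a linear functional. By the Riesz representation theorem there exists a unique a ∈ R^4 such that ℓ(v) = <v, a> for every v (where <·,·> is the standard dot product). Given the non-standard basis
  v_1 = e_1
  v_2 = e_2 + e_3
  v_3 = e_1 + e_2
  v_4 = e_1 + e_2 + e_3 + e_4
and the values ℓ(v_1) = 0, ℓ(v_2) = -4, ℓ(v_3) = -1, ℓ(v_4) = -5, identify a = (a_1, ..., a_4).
a = (0, -1, -3, -1)

Write a = (a_1, ..., a_4) in the standard basis. For each basis vector v_i, ℓ(v_i) = <v_i, a> is a linear equation in the a_j's. Collect the n equations into a matrix system V a = ℓ, where row i of V is v_i (expressed in the standard basis). Since V is invertible (lower-triangular with 1s on the diagonal, up to permutation), solve by back-substitution:
  V =
[[1, 0, 0, 0],
 [0, 1, 1, 0],
 [1, 1, 0, 0],
 [1, 1, 1, 1]]
  V a = (0, -4, -1, -5)
Solving gives a = (0, -1, -3, -1).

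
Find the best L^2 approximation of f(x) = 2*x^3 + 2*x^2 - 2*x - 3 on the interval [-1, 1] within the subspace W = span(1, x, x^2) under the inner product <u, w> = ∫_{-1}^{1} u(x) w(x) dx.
g(x) = 2*x^2 - 4*x/5 - 3

The best approximation g ∈ W is the orthogonal projection of f onto W. Writing g = a_0 + a_1 x + a_2 x^2, the coefficients solve the normal equations G · a = b where
  G_{ij} = <φ_i, φ_j> and b_i = <f, φ_i>, with φ_0 = 1, φ_1 = x, φ_2 = x^2.
G =
  [2, 0, 2/3]
  [0, 2/3, 0]
  [2/3, 0, 2/5],
b = (-14/3, -8/15, -6/5).
Solving gives a_0 = -3, a_1 = -4/5, a_2 = 2, so
  g(x) = 2*x^2 - 4*x/5 - 3.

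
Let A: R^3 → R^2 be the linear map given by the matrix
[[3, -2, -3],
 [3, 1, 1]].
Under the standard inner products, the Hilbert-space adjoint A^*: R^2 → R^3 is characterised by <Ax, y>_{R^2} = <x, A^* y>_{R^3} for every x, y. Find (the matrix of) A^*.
A^* = A^T =
[[3, 3],
 [-2, 1],
 [-3, 1]]

For real matrices with standard dot products, the defining identity <Ax, y> = <x, A^* y> gives (Ax)^T y = x^T (A^*) y, i.e. x^T A^T y = x^T (A^*) y. Since this holds for all x, y, we must have A^* = A^T. Therefore
A^* =
[[3, 3],
 [-2, 1],
 [-3, 1]].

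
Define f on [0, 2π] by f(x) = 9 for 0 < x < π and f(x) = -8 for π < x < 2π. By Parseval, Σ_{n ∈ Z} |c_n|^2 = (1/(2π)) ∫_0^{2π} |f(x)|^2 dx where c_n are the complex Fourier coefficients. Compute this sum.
Σ |c_n|^2 = 145/2

Parseval equates the L^2 energy of f (normalised by 1/(2π)) with the ℓ^2 sum of its Fourier coefficients: (1/(2π)) ∫_0^{2π} |f|^2 = Σ |c_n|^2.
Compute the left side: (1/(2π)) [∫_0^π 9^2 dx + ∫_π^{2π} (-8)^2 dx] = (1/(2π)) · (81π + 64π) = (81 + 64)/2 = 145/2.
So Σ_{n ∈ Z} |c_n|^2 = 145/2.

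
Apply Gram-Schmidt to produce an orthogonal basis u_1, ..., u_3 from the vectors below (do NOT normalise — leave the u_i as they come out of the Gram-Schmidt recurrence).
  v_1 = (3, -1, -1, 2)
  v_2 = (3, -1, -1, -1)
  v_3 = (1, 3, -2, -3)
Orthogonal basis:
  u_1 = (3, -1, -1, 2)
  u_2 = (6/5, -2/5, -2/5, -11/5)
  u_3 = (5/11, 35/11, -20/11, 0)

Apply the Gram-Schmidt recurrence
  u_1 = v_1
  u_i = v_i − Σ_{j<i} ((v_i · u_j) / (u_j · u_j)) · u_j.

Step by step this gives:
  u_1 = (3, -1, -1, 2)
  u_2 = (6/5, -2/5, -2/5, -11/5)
  u_3 = (5/11, 35/11, -20/11, 0)

Orthogonality check:
  u_2 · u_1 = 0 (should be 0)
  u_3 · u_1 = 0 (should be 0)
  u_3 · u_2 = 0 (should be 0)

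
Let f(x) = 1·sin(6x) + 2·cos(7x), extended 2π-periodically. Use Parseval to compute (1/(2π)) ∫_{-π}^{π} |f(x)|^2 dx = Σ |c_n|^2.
Σ |c_n|^2 = 5/2

Expand |f|^2 and use orthogonality of {sin(nx), cos(mx)} on [-π, π]:
  ∫_{-π}^{π} sin(nx)^2 dx = π, ∫ cos(mx)^2 dx = π, and cross terms integrate to 0.
So ∫_{-π}^{π} f(x)^2 dx = 1^2 · π + 2^2 · π = (1 + 4)π.
Divide by 2π: (1 + 4)/2 = 5/2.
By Parseval, this equals Σ |c_n|^2.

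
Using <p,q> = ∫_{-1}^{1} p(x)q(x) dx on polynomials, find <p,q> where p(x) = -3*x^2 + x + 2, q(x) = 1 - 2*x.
<p,q> = 2/3

Expand the product: p(x)·q(x) = 6*x^3 - 5*x^2 - 3*x + 2.
∫_{-1}^{1} of each monomial x^k gives [2/(k+1) if k even, 0 if k odd]. Integrating term-by-term (or equivalently evaluating the antiderivative F(x) = 3*x^4/2 - 5*x^3/3 - 3*x^2/2 + 2*x at the endpoints):
  F(1) − F(−1) = 1/3 − (-1/3) = 2/3.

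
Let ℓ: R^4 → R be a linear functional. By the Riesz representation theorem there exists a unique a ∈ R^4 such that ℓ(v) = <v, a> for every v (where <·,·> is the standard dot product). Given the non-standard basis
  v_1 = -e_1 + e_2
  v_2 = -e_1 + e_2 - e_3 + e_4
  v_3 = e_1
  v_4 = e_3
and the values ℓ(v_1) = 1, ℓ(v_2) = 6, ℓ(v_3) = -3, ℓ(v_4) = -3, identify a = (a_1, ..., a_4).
a = (-3, -2, -3, 2)

Write a = (a_1, ..., a_4) in the standard basis. For each basis vector v_i, ℓ(v_i) = <v_i, a> is a linear equation in the a_j's. Collect the n equations into a matrix system V a = ℓ, where row i of V is v_i (expressed in the standard basis). Since V is invertible (lower-triangular with 1s on the diagonal, up to permutation), solve by back-substitution:
  V =
[[-1, 1, 0, 0],
 [-1, 1, -1, 1],
 [1, 0, 0, 0],
 [0, 0, 1, 0]]
  V a = (1, 6, -3, -3)
Solving gives a = (-3, -2, -3, 2).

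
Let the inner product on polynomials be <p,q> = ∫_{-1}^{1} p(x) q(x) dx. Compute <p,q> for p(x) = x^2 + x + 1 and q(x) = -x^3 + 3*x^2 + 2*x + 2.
<p,q> = 142/15

Expand the product: p(x)·q(x) = -x^5 + 2*x^4 + 4*x^3 + 7*x^2 + 4*x + 2.
∫_{-1}^{1} of each monomial x^k gives [2/(k+1) if k even, 0 if k odd]. Integrating term-by-term (or equivalently evaluating the antiderivative F(x) = -x^6/6 + 2*x^5/5 + x^4 + 7*x^3/3 + 2*x^2 + 2*x at the endpoints):
  F(1) − F(−1) = 227/30 − (-19/10) = 142/15.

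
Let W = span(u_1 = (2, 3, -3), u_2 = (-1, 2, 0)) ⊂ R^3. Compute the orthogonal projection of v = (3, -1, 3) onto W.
proj_W(v) = (33/47, -101/47, 15/47)

Set up U = [u_1 | ... | u_2] ∈ R^(3×2). The projector onto W = col(U) is P = U (U^T U)^(-1) U^T.
Compute U^T U =
  [22, 4]
  [4, 5],
and U^T v = (-6, -5).
Solve U^T U · c = U^T v for the coefficients: c = (-5/47, -43/47). The projection is proj_W(v) = U c.
Check: (v - proj_W(v)) · u_1 = 0  (should be 0).
Check: (v - proj_W(v)) · u_2 = 0  (should be 0).
Result: proj_W(v) = (33/47, -101/47, 15/47).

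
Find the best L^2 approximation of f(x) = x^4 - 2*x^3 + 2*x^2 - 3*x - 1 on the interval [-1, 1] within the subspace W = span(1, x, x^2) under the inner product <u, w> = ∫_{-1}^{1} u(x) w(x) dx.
g(x) = 20*x^2/7 - 21*x/5 - 38/35

The best approximation g ∈ W is the orthogonal projection of f onto W. Writing g = a_0 + a_1 x + a_2 x^2, the coefficients solve the normal equations G · a = b where
  G_{ij} = <φ_i, φ_j> and b_i = <f, φ_i>, with φ_0 = 1, φ_1 = x, φ_2 = x^2.
G =
  [2, 0, 2/3]
  [0, 2/3, 0]
  [2/3, 0, 2/5],
b = (-4/15, -14/5, 44/105).
Solving gives a_0 = -38/35, a_1 = -21/5, a_2 = 20/7, so
  g(x) = 20*x^2/7 - 21*x/5 - 38/35.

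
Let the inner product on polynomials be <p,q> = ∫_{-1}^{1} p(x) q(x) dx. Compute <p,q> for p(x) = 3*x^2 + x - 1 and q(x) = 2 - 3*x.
<p,q> = -2

Expand the product: p(x)·q(x) = -9*x^3 + 3*x^2 + 5*x - 2.
∫_{-1}^{1} of each monomial x^k gives [2/(k+1) if k even, 0 if k odd]. Integrating term-by-term (or equivalently evaluating the antiderivative F(x) = -9*x^4/4 + x^3 + 5*x^2/2 - 2*x at the endpoints):
  F(1) − F(−1) = -3/4 − (5/4) = -2.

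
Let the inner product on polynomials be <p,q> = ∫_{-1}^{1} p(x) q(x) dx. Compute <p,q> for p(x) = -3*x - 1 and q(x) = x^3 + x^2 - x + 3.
<p,q> = -88/15

Expand the product: p(x)·q(x) = -3*x^4 - 4*x^3 + 2*x^2 - 8*x - 3.
∫_{-1}^{1} of each monomial x^k gives [2/(k+1) if k even, 0 if k odd]. Integrating term-by-term (or equivalently evaluating the antiderivative F(x) = -3*x^5/5 - x^4 + 2*x^3/3 - 4*x^2 - 3*x at the endpoints):
  F(1) − F(−1) = -119/15 − (-31/15) = -88/15.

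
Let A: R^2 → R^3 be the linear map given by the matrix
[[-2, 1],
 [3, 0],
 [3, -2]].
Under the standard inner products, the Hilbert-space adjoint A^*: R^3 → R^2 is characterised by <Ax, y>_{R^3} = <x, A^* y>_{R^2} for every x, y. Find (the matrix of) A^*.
A^* = A^T =
[[-2, 3, 3],
 [1, 0, -2]]

For real matrices with standard dot products, the defining identity <Ax, y> = <x, A^* y> gives (Ax)^T y = x^T (A^*) y, i.e. x^T A^T y = x^T (A^*) y. Since this holds for all x, y, we must have A^* = A^T. Therefore
A^* =
[[-2, 3, 3],
 [1, 0, -2]].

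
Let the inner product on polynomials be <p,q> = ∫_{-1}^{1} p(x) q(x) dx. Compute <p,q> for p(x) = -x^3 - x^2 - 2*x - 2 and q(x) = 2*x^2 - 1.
<p,q> = 6/5

Expand the product: p(x)·q(x) = -2*x^5 - 2*x^4 - 3*x^3 - 3*x^2 + 2*x + 2.
∫_{-1}^{1} of each monomial x^k gives [2/(k+1) if k even, 0 if k odd]. Integrating term-by-term (or equivalently evaluating the antiderivative F(x) = -x^6/3 - 2*x^5/5 - 3*x^4/4 - x^3 + x^2 + 2*x at the endpoints):
  F(1) − F(−1) = 31/60 − (-41/60) = 6/5.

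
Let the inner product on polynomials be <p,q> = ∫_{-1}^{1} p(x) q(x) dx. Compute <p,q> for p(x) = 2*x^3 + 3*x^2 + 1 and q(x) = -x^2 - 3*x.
<p,q> = -64/15

Expand the product: p(x)·q(x) = -2*x^5 - 9*x^4 - 9*x^3 - x^2 - 3*x.
∫_{-1}^{1} of each monomial x^k gives [2/(k+1) if k even, 0 if k odd]. Integrating term-by-term (or equivalently evaluating the antiderivative F(x) = -x^6/3 - 9*x^5/5 - 9*x^4/4 - x^3/3 - 3*x^2/2 at the endpoints):
  F(1) − F(−1) = -373/60 − (-39/20) = -64/15.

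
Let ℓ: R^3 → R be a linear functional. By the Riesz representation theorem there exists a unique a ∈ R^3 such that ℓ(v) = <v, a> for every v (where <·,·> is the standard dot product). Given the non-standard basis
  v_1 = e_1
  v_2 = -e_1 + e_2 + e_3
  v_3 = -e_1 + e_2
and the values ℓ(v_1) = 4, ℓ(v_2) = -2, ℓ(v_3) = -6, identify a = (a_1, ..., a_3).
a = (4, -2, 4)

Write a = (a_1, ..., a_3) in the standard basis. For each basis vector v_i, ℓ(v_i) = <v_i, a> is a linear equation in the a_j's. Collect the n equations into a matrix system V a = ℓ, where row i of V is v_i (expressed in the standard basis). Since V is invertible (lower-triangular with 1s on the diagonal, up to permutation), solve by back-substitution:
  V =
[[1, 0, 0],
 [-1, 1, 1],
 [-1, 1, 0]]
  V a = (4, -2, -6)
Solving gives a = (4, -2, 4).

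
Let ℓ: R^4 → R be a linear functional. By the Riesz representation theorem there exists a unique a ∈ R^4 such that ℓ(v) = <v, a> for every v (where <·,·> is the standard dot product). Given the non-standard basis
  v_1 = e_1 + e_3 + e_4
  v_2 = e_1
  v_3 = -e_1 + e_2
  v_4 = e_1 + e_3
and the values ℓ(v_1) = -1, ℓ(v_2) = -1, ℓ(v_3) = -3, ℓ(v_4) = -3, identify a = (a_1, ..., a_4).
a = (-1, -4, -2, 2)

Write a = (a_1, ..., a_4) in the standard basis. For each basis vector v_i, ℓ(v_i) = <v_i, a> is a linear equation in the a_j's. Collect the n equations into a matrix system V a = ℓ, where row i of V is v_i (expressed in the standard basis). Since V is invertible (lower-triangular with 1s on the diagonal, up to permutation), solve by back-substitution:
  V =
[[1, 0, 1, 1],
 [1, 0, 0, 0],
 [-1, 1, 0, 0],
 [1, 0, 1, 0]]
  V a = (-1, -1, -3, -3)
Solving gives a = (-1, -4, -2, 2).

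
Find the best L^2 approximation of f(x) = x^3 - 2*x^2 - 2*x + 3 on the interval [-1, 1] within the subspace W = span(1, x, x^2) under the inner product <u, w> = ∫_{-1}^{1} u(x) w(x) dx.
g(x) = -2*x^2 - 7*x/5 + 3

The best approximation g ∈ W is the orthogonal projection of f onto W. Writing g = a_0 + a_1 x + a_2 x^2, the coefficients solve the normal equations G · a = b where
  G_{ij} = <φ_i, φ_j> and b_i = <f, φ_i>, with φ_0 = 1, φ_1 = x, φ_2 = x^2.
G =
  [2, 0, 2/3]
  [0, 2/3, 0]
  [2/3, 0, 2/5],
b = (14/3, -14/15, 6/5).
Solving gives a_0 = 3, a_1 = -7/5, a_2 = -2, so
  g(x) = -2*x^2 - 7*x/5 + 3.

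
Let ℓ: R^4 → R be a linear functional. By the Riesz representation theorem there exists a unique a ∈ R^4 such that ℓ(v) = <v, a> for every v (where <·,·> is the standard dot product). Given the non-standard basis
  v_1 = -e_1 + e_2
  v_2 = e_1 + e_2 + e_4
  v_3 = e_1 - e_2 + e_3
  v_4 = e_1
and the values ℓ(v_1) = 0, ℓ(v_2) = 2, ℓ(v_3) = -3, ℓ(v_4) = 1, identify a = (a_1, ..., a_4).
a = (1, 1, -3, 0)

Write a = (a_1, ..., a_4) in the standard basis. For each basis vector v_i, ℓ(v_i) = <v_i, a> is a linear equation in the a_j's. Collect the n equations into a matrix system V a = ℓ, where row i of V is v_i (expressed in the standard basis). Since V is invertible (lower-triangular with 1s on the diagonal, up to permutation), solve by back-substitution:
  V =
[[-1, 1, 0, 0],
 [1, 1, 0, 1],
 [1, -1, 1, 0],
 [1, 0, 0, 0]]
  V a = (0, 2, -3, 1)
Solving gives a = (1, 1, -3, 0).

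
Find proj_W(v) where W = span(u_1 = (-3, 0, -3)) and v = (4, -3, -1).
proj_W(v) = (3/2, 0, 3/2)

Set up U = [u_1 | ... | u_1] ∈ R^(3×1). The projector onto W = col(U) is P = U (U^T U)^(-1) U^T.
Compute U^T U =
  [18],
and U^T v = (-9).
Solve U^T U · c = U^T v for the coefficients: c = (-1/2). The projection is proj_W(v) = U c.
Check: (v - proj_W(v)) · u_1 = 0  (should be 0).
Result: proj_W(v) = (3/2, 0, 3/2).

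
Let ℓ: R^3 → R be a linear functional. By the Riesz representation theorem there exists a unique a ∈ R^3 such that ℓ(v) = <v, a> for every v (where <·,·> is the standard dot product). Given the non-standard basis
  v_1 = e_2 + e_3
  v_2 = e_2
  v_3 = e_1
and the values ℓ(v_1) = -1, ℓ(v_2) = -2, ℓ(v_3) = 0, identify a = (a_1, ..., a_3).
a = (0, -2, 1)

Write a = (a_1, ..., a_3) in the standard basis. For each basis vector v_i, ℓ(v_i) = <v_i, a> is a linear equation in the a_j's. Collect the n equations into a matrix system V a = ℓ, where row i of V is v_i (expressed in the standard basis). Since V is invertible (lower-triangular with 1s on the diagonal, up to permutation), solve by back-substitution:
  V =
[[0, 1, 1],
 [0, 1, 0],
 [1, 0, 0]]
  V a = (-1, -2, 0)
Solving gives a = (0, -2, 1).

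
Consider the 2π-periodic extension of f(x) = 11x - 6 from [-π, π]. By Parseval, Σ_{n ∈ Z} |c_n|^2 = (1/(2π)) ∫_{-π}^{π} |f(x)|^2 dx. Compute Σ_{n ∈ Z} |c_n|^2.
Σ |c_n|^2 = 121π^2/3 + 36

Expand and integrate term by term over [-π, π]:
  ∫ (11x)^2 dx = 121·(2π^3/3); ∫ 2·11·(-6)·x dx = 0 (odd integrand); ∫ (-6)^2 dx = 36·2π.
So (1/(2π)) ∫_{-π}^{π} (11x - 6)^2 dx = 121π^2/3 + 36 = 121π^2/3 + 36.
Parseval ⇒ Σ |c_n|^2 = 121π^2/3 + 36.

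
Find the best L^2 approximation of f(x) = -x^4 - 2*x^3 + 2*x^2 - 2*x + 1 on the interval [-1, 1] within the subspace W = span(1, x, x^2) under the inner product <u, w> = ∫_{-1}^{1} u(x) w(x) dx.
g(x) = 8*x^2/7 - 16*x/5 + 38/35

The best approximation g ∈ W is the orthogonal projection of f onto W. Writing g = a_0 + a_1 x + a_2 x^2, the coefficients solve the normal equations G · a = b where
  G_{ij} = <φ_i, φ_j> and b_i = <f, φ_i>, with φ_0 = 1, φ_1 = x, φ_2 = x^2.
G =
  [2, 0, 2/3]
  [0, 2/3, 0]
  [2/3, 0, 2/5],
b = (44/15, -32/15, 124/105).
Solving gives a_0 = 38/35, a_1 = -16/5, a_2 = 8/7, so
  g(x) = 8*x^2/7 - 16*x/5 + 38/35.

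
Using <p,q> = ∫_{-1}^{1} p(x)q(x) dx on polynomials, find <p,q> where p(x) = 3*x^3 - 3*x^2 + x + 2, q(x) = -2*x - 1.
<p,q> = -86/15

Expand the product: p(x)·q(x) = -6*x^4 + 3*x^3 + x^2 - 5*x - 2.
∫_{-1}^{1} of each monomial x^k gives [2/(k+1) if k even, 0 if k odd]. Integrating term-by-term (or equivalently evaluating the antiderivative F(x) = -6*x^5/5 + 3*x^4/4 + x^3/3 - 5*x^2/2 - 2*x at the endpoints):
  F(1) − F(−1) = -277/60 − (67/60) = -86/15.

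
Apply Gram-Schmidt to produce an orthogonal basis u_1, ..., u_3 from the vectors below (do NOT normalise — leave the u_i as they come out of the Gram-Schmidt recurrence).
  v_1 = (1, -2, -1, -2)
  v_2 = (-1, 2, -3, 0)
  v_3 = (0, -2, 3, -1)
Orthogonal basis:
  u_1 = (1, -2, -1, -2)
  u_2 = (-4/5, 8/5, -16/5, -2/5)
  u_3 = (-35/34, 1/17, 13/34, -13/17)

Apply the Gram-Schmidt recurrence
  u_1 = v_1
  u_i = v_i − Σ_{j<i} ((v_i · u_j) / (u_j · u_j)) · u_j.

Step by step this gives:
  u_1 = (1, -2, -1, -2)
  u_2 = (-4/5, 8/5, -16/5, -2/5)
  u_3 = (-35/34, 1/17, 13/34, -13/17)

Orthogonality check:
  u_2 · u_1 = 0 (should be 0)
  u_3 · u_1 = 0 (should be 0)
  u_3 · u_2 = 0 (should be 0)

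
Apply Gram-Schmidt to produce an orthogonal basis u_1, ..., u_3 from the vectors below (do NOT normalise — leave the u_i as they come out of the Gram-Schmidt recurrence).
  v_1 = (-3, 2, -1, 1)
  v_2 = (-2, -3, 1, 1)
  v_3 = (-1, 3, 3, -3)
Orthogonal basis:
  u_1 = (-3, 2, -1, 1)
  u_2 = (-2, -3, 1, 1)
  u_3 = (-4/3, 6/5, 11/3, -41/15)

Apply the Gram-Schmidt recurrence
  u_1 = v_1
  u_i = v_i − Σ_{j<i} ((v_i · u_j) / (u_j · u_j)) · u_j.

Step by step this gives:
  u_1 = (-3, 2, -1, 1)
  u_2 = (-2, -3, 1, 1)
  u_3 = (-4/3, 6/5, 11/3, -41/15)

Orthogonality check:
  u_2 · u_1 = 0 (should be 0)
  u_3 · u_1 = 0 (should be 0)
  u_3 · u_2 = 0 (should be 0)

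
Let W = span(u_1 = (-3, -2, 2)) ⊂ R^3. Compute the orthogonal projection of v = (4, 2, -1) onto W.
proj_W(v) = (54/17, 36/17, -36/17)

Set up U = [u_1 | ... | u_1] ∈ R^(3×1). The projector onto W = col(U) is P = U (U^T U)^(-1) U^T.
Compute U^T U =
  [17],
and U^T v = (-18).
Solve U^T U · c = U^T v for the coefficients: c = (-18/17). The projection is proj_W(v) = U c.
Check: (v - proj_W(v)) · u_1 = 0  (should be 0).
Result: proj_W(v) = (54/17, 36/17, -36/17).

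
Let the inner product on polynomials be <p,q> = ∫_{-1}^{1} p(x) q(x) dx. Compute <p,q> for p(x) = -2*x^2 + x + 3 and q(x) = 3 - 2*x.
<p,q> = 38/3

Expand the product: p(x)·q(x) = 4*x^3 - 8*x^2 - 3*x + 9.
∫_{-1}^{1} of each monomial x^k gives [2/(k+1) if k even, 0 if k odd]. Integrating term-by-term (or equivalently evaluating the antiderivative F(x) = x^4 - 8*x^3/3 - 3*x^2/2 + 9*x at the endpoints):
  F(1) − F(−1) = 35/6 − (-41/6) = 38/3.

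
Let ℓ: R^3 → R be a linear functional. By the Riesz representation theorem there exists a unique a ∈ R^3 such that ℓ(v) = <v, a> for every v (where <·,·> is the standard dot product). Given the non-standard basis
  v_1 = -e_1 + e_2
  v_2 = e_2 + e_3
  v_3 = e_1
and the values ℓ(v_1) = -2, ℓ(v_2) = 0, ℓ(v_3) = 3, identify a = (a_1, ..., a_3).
a = (3, 1, -1)

Write a = (a_1, ..., a_3) in the standard basis. For each basis vector v_i, ℓ(v_i) = <v_i, a> is a linear equation in the a_j's. Collect the n equations into a matrix system V a = ℓ, where row i of V is v_i (expressed in the standard basis). Since V is invertible (lower-triangular with 1s on the diagonal, up to permutation), solve by back-substitution:
  V =
[[-1, 1, 0],
 [0, 1, 1],
 [1, 0, 0]]
  V a = (-2, 0, 3)
Solving gives a = (3, 1, -1).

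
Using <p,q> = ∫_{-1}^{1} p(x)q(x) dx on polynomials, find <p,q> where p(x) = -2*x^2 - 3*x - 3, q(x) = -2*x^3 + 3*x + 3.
<p,q> = -128/5

Expand the product: p(x)·q(x) = 4*x^5 + 6*x^4 - 15*x^2 - 18*x - 9.
∫_{-1}^{1} of each monomial x^k gives [2/(k+1) if k even, 0 if k odd]. Integrating term-by-term (or equivalently evaluating the antiderivative F(x) = 2*x^6/3 + 6*x^5/5 - 5*x^3 - 9*x^2 - 9*x at the endpoints):
  F(1) − F(−1) = -317/15 − (67/15) = -128/5.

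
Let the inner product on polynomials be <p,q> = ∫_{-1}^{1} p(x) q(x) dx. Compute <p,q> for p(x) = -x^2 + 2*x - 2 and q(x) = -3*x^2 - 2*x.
<p,q> = 38/15

Expand the product: p(x)·q(x) = 3*x^4 - 4*x^3 + 2*x^2 + 4*x.
∫_{-1}^{1} of each monomial x^k gives [2/(k+1) if k even, 0 if k odd]. Integrating term-by-term (or equivalently evaluating the antiderivative F(x) = 3*x^5/5 - x^4 + 2*x^3/3 + 2*x^2 at the endpoints):
  F(1) − F(−1) = 34/15 − (-4/15) = 38/15.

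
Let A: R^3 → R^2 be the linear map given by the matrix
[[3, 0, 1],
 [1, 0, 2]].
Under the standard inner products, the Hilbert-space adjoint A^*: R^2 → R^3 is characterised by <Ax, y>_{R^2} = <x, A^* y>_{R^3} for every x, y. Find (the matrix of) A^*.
A^* = A^T =
[[3, 1],
 [0, 0],
 [1, 2]]

For real matrices with standard dot products, the defining identity <Ax, y> = <x, A^* y> gives (Ax)^T y = x^T (A^*) y, i.e. x^T A^T y = x^T (A^*) y. Since this holds for all x, y, we must have A^* = A^T. Therefore
A^* =
[[3, 1],
 [0, 0],
 [1, 2]].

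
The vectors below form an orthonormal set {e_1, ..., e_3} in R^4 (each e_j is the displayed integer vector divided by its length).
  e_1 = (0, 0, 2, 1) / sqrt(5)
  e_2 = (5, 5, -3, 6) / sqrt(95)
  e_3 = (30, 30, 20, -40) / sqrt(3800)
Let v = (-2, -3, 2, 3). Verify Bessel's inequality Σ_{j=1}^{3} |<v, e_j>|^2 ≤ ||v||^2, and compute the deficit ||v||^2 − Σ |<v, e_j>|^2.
Σ |<v, e_j>|^2 = 51/2; ||v||^2 = 26; deficit = 1/2

Write each e_j = u_j / sqrt(<u_j, u_j>) where u_j is the displayed integer vector. Then <v, e_j> = <v, u_j> / sqrt(<u_j, u_j>), so |<v, e_j>|^2 = <v, u_j>^2 / <u_j, u_j>.
Coefficients: <v, e_1> = 7/sqrt(5), <v, e_2> = -13/sqrt(95), <v, e_3> = -230/sqrt(3800).
Square and sum: Σ |<v, e_j>|^2 = 51/2.
Compute ||v||^2 = v·v = 26.
Deficit = 26 − 51/2 = 1/2 ≥ 0, confirming Bessel's inequality. (The deficit equals ||v − Σ <v,e_j> e_j||^2, the squared distance from v to span{e_j}.)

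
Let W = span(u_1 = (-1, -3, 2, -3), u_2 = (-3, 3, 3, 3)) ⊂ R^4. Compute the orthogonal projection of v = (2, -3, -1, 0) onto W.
proj_W(v) = (121/83, -129/83, -119/83, -129/83)

Set up U = [u_1 | ... | u_2] ∈ R^(4×2). The projector onto W = col(U) is P = U (U^T U)^(-1) U^T.
Compute U^T U =
  [23, -9]
  [-9, 36],
and U^T v = (5, -18).
Solve U^T U · c = U^T v for the coefficients: c = (2/83, -41/83). The projection is proj_W(v) = U c.
Check: (v - proj_W(v)) · u_1 = 0  (should be 0).
Check: (v - proj_W(v)) · u_2 = 0  (should be 0).
Result: proj_W(v) = (121/83, -129/83, -119/83, -129/83).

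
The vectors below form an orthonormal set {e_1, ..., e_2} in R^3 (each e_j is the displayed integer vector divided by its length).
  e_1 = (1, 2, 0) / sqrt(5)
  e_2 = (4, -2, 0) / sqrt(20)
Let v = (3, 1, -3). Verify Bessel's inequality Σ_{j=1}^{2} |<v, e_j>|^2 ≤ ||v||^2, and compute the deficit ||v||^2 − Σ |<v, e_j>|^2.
Σ |<v, e_j>|^2 = 10; ||v||^2 = 19; deficit = 9

Write each e_j = u_j / sqrt(<u_j, u_j>) where u_j is the displayed integer vector. Then <v, e_j> = <v, u_j> / sqrt(<u_j, u_j>), so |<v, e_j>|^2 = <v, u_j>^2 / <u_j, u_j>.
Coefficients: <v, e_1> = 5/sqrt(5), <v, e_2> = 10/sqrt(20).
Square and sum: Σ |<v, e_j>|^2 = 10.
Compute ||v||^2 = v·v = 19.
Deficit = 19 − 10 = 9 ≥ 0, confirming Bessel's inequality. (The deficit equals ||v − Σ <v,e_j> e_j||^2, the squared distance from v to span{e_j}.)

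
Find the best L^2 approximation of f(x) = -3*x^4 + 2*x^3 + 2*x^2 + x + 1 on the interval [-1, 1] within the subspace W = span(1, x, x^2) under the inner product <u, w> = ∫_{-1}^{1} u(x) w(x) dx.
g(x) = -4*x^2/7 + 11*x/5 + 44/35

The best approximation g ∈ W is the orthogonal projection of f onto W. Writing g = a_0 + a_1 x + a_2 x^2, the coefficients solve the normal equations G · a = b where
  G_{ij} = <φ_i, φ_j> and b_i = <f, φ_i>, with φ_0 = 1, φ_1 = x, φ_2 = x^2.
G =
  [2, 0, 2/3]
  [0, 2/3, 0]
  [2/3, 0, 2/5],
b = (32/15, 22/15, 64/105).
Solving gives a_0 = 44/35, a_1 = 11/5, a_2 = -4/7, so
  g(x) = -4*x^2/7 + 11*x/5 + 44/35.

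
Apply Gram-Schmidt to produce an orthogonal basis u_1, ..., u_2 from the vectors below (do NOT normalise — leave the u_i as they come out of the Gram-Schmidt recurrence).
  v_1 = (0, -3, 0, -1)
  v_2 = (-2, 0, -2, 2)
Orthogonal basis:
  u_1 = (0, -3, 0, -1)
  u_2 = (-2, -3/5, -2, 9/5)

Apply the Gram-Schmidt recurrence
  u_1 = v_1
  u_i = v_i − Σ_{j<i} ((v_i · u_j) / (u_j · u_j)) · u_j.

Step by step this gives:
  u_1 = (0, -3, 0, -1)
  u_2 = (-2, -3/5, -2, 9/5)

Orthogonality check:
  u_2 · u_1 = 0 (should be 0)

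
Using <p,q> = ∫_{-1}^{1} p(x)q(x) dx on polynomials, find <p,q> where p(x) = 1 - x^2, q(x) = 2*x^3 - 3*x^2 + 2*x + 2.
<p,q> = 28/15

Expand the product: p(x)·q(x) = -2*x^5 + 3*x^4 - 5*x^2 + 2*x + 2.
∫_{-1}^{1} of each monomial x^k gives [2/(k+1) if k even, 0 if k odd]. Integrating term-by-term (or equivalently evaluating the antiderivative F(x) = -x^6/3 + 3*x^5/5 - 5*x^3/3 + x^2 + 2*x at the endpoints):
  F(1) − F(−1) = 8/5 − (-4/15) = 28/15.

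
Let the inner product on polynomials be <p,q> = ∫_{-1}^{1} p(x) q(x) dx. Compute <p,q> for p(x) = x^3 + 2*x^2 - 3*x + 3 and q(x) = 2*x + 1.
<p,q> = 62/15

Expand the product: p(x)·q(x) = 2*x^4 + 5*x^3 - 4*x^2 + 3*x + 3.
∫_{-1}^{1} of each monomial x^k gives [2/(k+1) if k even, 0 if k odd]. Integrating term-by-term (or equivalently evaluating the antiderivative F(x) = 2*x^5/5 + 5*x^4/4 - 4*x^3/3 + 3*x^2/2 + 3*x at the endpoints):
  F(1) − F(−1) = 289/60 − (41/60) = 62/15.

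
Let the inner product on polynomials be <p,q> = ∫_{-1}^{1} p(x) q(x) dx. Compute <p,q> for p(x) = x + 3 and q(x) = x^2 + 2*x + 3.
<p,q> = 64/3

Expand the product: p(x)·q(x) = x^3 + 5*x^2 + 9*x + 9.
∫_{-1}^{1} of each monomial x^k gives [2/(k+1) if k even, 0 if k odd]. Integrating term-by-term (or equivalently evaluating the antiderivative F(x) = x^4/4 + 5*x^3/3 + 9*x^2/2 + 9*x at the endpoints):
  F(1) − F(−1) = 185/12 − (-71/12) = 64/3.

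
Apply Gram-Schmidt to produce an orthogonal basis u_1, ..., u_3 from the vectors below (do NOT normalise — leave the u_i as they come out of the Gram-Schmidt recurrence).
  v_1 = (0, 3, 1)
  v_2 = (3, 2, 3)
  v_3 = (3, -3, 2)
Orthogonal basis:
  u_1 = (0, 3, 1)
  u_2 = (3, -7/10, 21/10)
  u_3 = (-42/139, -18/139, 54/139)

Apply the Gram-Schmidt recurrence
  u_1 = v_1
  u_i = v_i − Σ_{j<i} ((v_i · u_j) / (u_j · u_j)) · u_j.

Step by step this gives:
  u_1 = (0, 3, 1)
  u_2 = (3, -7/10, 21/10)
  u_3 = (-42/139, -18/139, 54/139)

Orthogonality check:
  u_2 · u_1 = 0 (should be 0)
  u_3 · u_1 = 0 (should be 0)
  u_3 · u_2 = 0 (should be 0)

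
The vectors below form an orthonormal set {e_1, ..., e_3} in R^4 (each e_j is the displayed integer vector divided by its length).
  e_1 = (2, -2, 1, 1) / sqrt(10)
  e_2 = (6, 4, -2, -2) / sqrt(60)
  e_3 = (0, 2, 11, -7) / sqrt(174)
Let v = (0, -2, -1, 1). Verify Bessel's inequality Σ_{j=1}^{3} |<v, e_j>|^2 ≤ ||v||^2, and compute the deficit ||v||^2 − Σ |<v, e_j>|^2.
Σ |<v, e_j>|^2 = 158/29; ||v||^2 = 6; deficit = 16/29

Write each e_j = u_j / sqrt(<u_j, u_j>) where u_j is the displayed integer vector. Then <v, e_j> = <v, u_j> / sqrt(<u_j, u_j>), so |<v, e_j>|^2 = <v, u_j>^2 / <u_j, u_j>.
Coefficients: <v, e_1> = 4/sqrt(10), <v, e_2> = -8/sqrt(60), <v, e_3> = -22/sqrt(174).
Square and sum: Σ |<v, e_j>|^2 = 158/29.
Compute ||v||^2 = v·v = 6.
Deficit = 6 − 158/29 = 16/29 ≥ 0, confirming Bessel's inequality. (The deficit equals ||v − Σ <v,e_j> e_j||^2, the squared distance from v to span{e_j}.)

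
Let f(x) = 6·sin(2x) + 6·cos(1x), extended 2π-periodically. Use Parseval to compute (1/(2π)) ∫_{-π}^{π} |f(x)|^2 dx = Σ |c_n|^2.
Σ |c_n|^2 = 36

Expand |f|^2 and use orthogonality of {sin(nx), cos(mx)} on [-π, π]:
  ∫_{-π}^{π} sin(nx)^2 dx = π, ∫ cos(mx)^2 dx = π, and cross terms integrate to 0.
So ∫_{-π}^{π} f(x)^2 dx = 6^2 · π + 6^2 · π = (36 + 36)π.
Divide by 2π: (36 + 36)/2 = 36.
By Parseval, this equals Σ |c_n|^2.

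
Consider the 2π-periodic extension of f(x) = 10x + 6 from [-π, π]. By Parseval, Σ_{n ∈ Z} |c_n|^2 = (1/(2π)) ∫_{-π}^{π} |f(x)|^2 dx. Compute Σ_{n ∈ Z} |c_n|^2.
Σ |c_n|^2 = 100π^2/3 + 36

Expand and integrate term by term over [-π, π]:
  ∫ (10x)^2 dx = 100·(2π^3/3); ∫ 2·10·(6)·x dx = 0 (odd integrand); ∫ 6^2 dx = 36·2π.
So (1/(2π)) ∫_{-π}^{π} (10x + 6)^2 dx = 100π^2/3 + 36 = 100π^2/3 + 36.
Parseval ⇒ Σ |c_n|^2 = 100π^2/3 + 36.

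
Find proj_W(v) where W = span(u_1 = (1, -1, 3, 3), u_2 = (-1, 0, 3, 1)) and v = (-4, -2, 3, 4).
proj_W(v) = (-109/99, -2/9, 51/11, 197/99)

Set up U = [u_1 | ... | u_2] ∈ R^(4×2). The projector onto W = col(U) is P = U (U^T U)^(-1) U^T.
Compute U^T U =
  [20, 11]
  [11, 11],
and U^T v = (19, 17).
Solve U^T U · c = U^T v for the coefficients: c = (2/9, 131/99). The projection is proj_W(v) = U c.
Check: (v - proj_W(v)) · u_1 = 0  (should be 0).
Check: (v - proj_W(v)) · u_2 = 0  (should be 0).
Result: proj_W(v) = (-109/99, -2/9, 51/11, 197/99).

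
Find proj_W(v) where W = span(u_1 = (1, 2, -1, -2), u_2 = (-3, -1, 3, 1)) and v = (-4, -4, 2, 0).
proj_W(v) = (-3, -2, 3, 2)

Set up U = [u_1 | ... | u_2] ∈ R^(4×2). The projector onto W = col(U) is P = U (U^T U)^(-1) U^T.
Compute U^T U =
  [10, -10]
  [-10, 20],
and U^T v = (-14, 22).
Solve U^T U · c = U^T v for the coefficients: c = (-3/5, 4/5). The projection is proj_W(v) = U c.
Check: (v - proj_W(v)) · u_1 = 0  (should be 0).
Check: (v - proj_W(v)) · u_2 = 0  (should be 0).
Result: proj_W(v) = (-3, -2, 3, 2).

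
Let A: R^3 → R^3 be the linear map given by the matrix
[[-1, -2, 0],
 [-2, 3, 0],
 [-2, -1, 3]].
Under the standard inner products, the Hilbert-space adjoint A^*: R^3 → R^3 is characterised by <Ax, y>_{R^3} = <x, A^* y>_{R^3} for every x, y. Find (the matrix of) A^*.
A^* = A^T =
[[-1, -2, -2],
 [-2, 3, -1],
 [0, 0, 3]]

For real matrices with standard dot products, the defining identity <Ax, y> = <x, A^* y> gives (Ax)^T y = x^T (A^*) y, i.e. x^T A^T y = x^T (A^*) y. Since this holds for all x, y, we must have A^* = A^T. Therefore
A^* =
[[-1, -2, -2],
 [-2, 3, -1],
 [0, 0, 3]].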